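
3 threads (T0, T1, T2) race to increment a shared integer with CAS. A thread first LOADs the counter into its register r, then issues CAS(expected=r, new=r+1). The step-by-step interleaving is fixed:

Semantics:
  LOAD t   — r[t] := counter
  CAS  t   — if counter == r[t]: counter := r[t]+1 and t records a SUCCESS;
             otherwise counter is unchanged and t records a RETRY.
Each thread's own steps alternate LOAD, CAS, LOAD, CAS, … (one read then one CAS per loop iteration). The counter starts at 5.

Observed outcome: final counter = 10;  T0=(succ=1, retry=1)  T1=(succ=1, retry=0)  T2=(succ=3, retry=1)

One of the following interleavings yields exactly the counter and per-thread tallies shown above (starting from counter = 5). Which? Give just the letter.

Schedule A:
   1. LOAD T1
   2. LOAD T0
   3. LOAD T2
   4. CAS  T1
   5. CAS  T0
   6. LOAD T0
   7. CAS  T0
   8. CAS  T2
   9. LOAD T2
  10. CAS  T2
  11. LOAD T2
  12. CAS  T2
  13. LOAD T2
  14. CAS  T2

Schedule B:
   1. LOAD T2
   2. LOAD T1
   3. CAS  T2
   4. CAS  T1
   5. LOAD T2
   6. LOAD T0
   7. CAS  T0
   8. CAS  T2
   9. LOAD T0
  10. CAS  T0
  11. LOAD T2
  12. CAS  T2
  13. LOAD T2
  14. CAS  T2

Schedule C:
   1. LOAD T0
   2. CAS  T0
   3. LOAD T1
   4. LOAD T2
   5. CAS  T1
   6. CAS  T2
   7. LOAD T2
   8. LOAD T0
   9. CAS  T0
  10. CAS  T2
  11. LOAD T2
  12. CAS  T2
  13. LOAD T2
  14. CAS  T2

Simulating candidate A:
T1 LOAD — after: cnt=5, r=5 — load
T0 LOAD — after: cnt=5, r=5 — load
T2 LOAD — after: cnt=5, r=5 — load
T1 CAS — after: cnt=6, r=5 — ok
T0 CAS — after: cnt=6, r=5 — retry
T0 LOAD — after: cnt=6, r=6 — load
T0 CAS — after: cnt=7, r=6 — ok
T2 CAS — after: cnt=7, r=5 — retry
T2 LOAD — after: cnt=7, r=7 — load
T2 CAS — after: cnt=8, r=7 — ok
T2 LOAD — after: cnt=8, r=8 — load
T2 CAS — after: cnt=9, r=8 — ok
T2 LOAD — after: cnt=9, r=9 — load
T2 CAS — after: cnt=10, r=9 — ok

A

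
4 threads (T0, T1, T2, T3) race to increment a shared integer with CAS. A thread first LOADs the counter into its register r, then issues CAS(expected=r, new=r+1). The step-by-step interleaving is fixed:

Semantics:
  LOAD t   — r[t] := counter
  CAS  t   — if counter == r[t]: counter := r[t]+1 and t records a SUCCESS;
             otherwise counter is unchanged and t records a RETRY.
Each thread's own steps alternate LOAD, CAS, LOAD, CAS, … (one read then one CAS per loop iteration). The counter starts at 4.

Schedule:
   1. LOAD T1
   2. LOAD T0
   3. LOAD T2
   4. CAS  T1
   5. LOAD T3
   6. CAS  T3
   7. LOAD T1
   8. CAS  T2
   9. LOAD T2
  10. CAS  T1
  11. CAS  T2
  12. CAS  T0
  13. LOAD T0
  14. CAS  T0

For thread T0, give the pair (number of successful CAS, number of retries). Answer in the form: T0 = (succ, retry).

T1 LOAD — after: cnt=4, r=4 — load
T0 LOAD — after: cnt=4, r=4 — load
T2 LOAD — after: cnt=4, r=4 — load
T1 CAS — after: cnt=5, r=4 — ok
T3 LOAD — after: cnt=5, r=5 — load
T3 CAS — after: cnt=6, r=5 — ok
T1 LOAD — after: cnt=6, r=6 — load
T2 CAS — after: cnt=6, r=4 — retry
T2 LOAD — after: cnt=6, r=6 — load
T1 CAS — after: cnt=7, r=6 — ok
T2 CAS — after: cnt=7, r=6 — retry
T0 CAS — after: cnt=7, r=4 — retry
T0 LOAD — after: cnt=7, r=7 — load
T0 CAS — after: cnt=8, r=7 — ok

T0 = (1, 1)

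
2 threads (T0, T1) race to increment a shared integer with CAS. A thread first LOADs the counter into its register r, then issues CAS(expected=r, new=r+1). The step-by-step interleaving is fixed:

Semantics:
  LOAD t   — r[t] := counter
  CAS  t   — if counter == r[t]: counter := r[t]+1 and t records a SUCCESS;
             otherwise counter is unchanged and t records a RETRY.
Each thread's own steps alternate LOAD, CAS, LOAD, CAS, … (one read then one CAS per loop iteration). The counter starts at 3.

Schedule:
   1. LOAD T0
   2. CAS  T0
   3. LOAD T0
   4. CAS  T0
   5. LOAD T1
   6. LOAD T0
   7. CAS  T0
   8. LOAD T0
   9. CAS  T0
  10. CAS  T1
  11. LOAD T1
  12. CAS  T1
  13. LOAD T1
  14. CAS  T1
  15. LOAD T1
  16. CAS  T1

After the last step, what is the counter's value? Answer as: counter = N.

#1 T0 reads 3
#2 T0 CAS(3→4) writes; counter now 4
#3 T0 reads 4
#4 T0 CAS(4→5) writes; counter now 5
#5 T1 reads 5
#6 T0 reads 5
#7 T0 CAS(5→6) writes; counter now 6
#8 T0 reads 6
#9 T0 CAS(6→7) writes; counter now 7
#10 T1 CAS(5→6) fails; counter now 7
#11 T1 reads 7
#12 T1 CAS(7→8) writes; counter now 8
#13 T1 reads 8
#14 T1 CAS(8→9) writes; counter now 9
#15 T1 reads 9
#16 T1 CAS(9→10) writes; counter now 10

counter = 10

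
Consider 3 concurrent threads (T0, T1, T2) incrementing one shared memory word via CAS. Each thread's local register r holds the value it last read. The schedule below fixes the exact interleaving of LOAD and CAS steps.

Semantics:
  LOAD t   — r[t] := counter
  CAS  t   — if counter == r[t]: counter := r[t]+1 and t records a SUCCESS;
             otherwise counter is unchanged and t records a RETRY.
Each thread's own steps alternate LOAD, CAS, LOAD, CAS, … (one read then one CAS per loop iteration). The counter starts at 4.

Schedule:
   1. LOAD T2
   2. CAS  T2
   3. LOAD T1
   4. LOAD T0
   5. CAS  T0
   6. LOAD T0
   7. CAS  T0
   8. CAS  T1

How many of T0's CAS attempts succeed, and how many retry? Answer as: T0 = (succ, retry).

1. LOAD T2 → mem=4 r[T2]=4 [LOAD]
2. CAS T2 → mem=5 r[T2]=4 [OK]
3. LOAD T1 → mem=5 r[T1]=5 [LOAD]
4. LOAD T0 → mem=5 r[T0]=5 [LOAD]
5. CAS T0 → mem=6 r[T0]=5 [OK]
6. LOAD T0 → mem=6 r[T0]=6 [LOAD]
7. CAS T0 → mem=7 r[T0]=6 [OK]
8. CAS T1 → mem=7 r[T1]=5 [RETRY]

T0 = (2, 0)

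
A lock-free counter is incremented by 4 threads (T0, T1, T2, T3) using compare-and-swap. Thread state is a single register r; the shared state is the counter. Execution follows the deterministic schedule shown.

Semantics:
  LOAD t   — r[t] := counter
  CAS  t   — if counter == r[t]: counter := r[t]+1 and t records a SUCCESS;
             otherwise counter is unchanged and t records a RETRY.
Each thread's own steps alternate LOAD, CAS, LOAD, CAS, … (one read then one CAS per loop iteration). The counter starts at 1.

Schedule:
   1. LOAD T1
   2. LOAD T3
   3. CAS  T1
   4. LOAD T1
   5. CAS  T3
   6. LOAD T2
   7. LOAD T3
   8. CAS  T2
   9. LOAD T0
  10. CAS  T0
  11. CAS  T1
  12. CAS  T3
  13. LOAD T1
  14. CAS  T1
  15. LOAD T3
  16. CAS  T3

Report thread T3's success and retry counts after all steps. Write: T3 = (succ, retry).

[1] T1.load  rd  (counter 1, T1.r 1)
[2] T3.load  rd  (counter 1, T3.r 1)
[3] T1.cas  hit  (counter 2, T1.r 1)
[4] T1.load  rd  (counter 2, T1.r 2)
[5] T3.cas  miss  (counter 2, T3.r 1)
[6] T2.load  rd  (counter 2, T2.r 2)
[7] T3.load  rd  (counter 2, T3.r 2)
[8] T2.cas  hit  (counter 3, T2.r 2)
[9] T0.load  rd  (counter 3, T0.r 3)
[10] T0.cas  hit  (counter 4, T0.r 3)
[11] T1.cas  miss  (counter 4, T1.r 2)
[12] T3.cas  miss  (counter 4, T3.r 2)
[13] T1.load  rd  (counter 4, T1.r 4)
[14] T1.cas  hit  (counter 5, T1.r 4)
[15] T3.load  rd  (counter 5, T3.r 5)
[16] T3.cas  hit  (counter 6, T3.r 5)

T3 = (1, 2)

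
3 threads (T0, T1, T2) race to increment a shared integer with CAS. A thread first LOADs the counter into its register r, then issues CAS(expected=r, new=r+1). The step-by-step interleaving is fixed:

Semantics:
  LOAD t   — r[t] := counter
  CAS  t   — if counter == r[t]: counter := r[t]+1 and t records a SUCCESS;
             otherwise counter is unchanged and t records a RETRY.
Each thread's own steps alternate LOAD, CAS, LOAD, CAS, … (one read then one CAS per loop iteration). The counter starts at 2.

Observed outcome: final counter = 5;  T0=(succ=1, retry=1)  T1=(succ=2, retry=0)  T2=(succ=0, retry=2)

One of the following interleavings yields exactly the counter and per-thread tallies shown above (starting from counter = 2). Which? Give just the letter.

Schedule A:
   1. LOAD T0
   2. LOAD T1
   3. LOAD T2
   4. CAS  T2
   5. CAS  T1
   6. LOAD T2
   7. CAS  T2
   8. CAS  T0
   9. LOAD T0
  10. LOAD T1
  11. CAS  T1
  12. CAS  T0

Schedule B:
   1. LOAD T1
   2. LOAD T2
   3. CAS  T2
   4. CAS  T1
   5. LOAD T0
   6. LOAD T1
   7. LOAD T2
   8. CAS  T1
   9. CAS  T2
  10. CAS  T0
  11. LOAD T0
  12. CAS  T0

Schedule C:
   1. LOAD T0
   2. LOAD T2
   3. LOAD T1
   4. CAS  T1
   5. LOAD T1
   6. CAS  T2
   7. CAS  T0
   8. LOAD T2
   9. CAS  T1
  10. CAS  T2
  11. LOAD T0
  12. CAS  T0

Simulating candidate C:
   1) LOAD T0:  M=2  r_T0=2
   2) LOAD T2:  M=2  r_T2=2
   3) LOAD T1:  M=2  r_T1=2
   4) CAS  T1:  M=3  r_T1=2 ✓
   5) LOAD T1:  M=3  r_T1=3
   6) CAS  T2:  M=3  r_T2=2 ✗
   7) CAS  T0:  M=3  r_T0=2 ✗
   8) LOAD T2:  M=3  r_T2=3
   9) CAS  T1:  M=4  r_T1=3 ✓
  10) CAS  T2:  M=4  r_T2=3 ✗
  11) LOAD T0:  M=4  r_T0=4
  12) CAS  T0:  M=5  r_T0=4 ✓

C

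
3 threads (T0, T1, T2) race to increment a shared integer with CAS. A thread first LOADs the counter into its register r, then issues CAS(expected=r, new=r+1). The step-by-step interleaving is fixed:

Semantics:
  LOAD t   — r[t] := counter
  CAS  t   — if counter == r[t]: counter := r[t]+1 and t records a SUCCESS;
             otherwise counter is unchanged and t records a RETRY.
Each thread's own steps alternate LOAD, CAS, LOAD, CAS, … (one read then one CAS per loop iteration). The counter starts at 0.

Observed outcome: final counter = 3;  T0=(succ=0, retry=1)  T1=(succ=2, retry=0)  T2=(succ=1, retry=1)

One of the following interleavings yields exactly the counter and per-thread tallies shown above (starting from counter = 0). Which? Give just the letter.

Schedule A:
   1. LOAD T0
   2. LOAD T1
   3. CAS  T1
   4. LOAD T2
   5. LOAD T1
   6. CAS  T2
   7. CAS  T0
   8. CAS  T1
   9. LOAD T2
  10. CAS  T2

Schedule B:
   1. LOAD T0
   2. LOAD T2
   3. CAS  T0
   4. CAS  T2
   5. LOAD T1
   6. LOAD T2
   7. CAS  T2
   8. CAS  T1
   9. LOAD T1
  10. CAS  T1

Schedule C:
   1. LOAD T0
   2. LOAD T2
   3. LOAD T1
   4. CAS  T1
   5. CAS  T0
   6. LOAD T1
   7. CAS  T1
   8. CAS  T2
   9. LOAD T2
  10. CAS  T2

C

Simulating candidate C:
#1 T0 reads 0
#2 T2 reads 0
#3 T1 reads 0
#4 T1 CAS(0→1) writes; counter now 1
#5 T0 CAS(0→1) fails; counter now 1
#6 T1 reads 1
#7 T1 CAS(1→2) writes; counter now 2
#8 T2 CAS(0→1) fails; counter now 2
#9 T2 reads 2
#10 T2 CAS(2→3) writes; counter now 3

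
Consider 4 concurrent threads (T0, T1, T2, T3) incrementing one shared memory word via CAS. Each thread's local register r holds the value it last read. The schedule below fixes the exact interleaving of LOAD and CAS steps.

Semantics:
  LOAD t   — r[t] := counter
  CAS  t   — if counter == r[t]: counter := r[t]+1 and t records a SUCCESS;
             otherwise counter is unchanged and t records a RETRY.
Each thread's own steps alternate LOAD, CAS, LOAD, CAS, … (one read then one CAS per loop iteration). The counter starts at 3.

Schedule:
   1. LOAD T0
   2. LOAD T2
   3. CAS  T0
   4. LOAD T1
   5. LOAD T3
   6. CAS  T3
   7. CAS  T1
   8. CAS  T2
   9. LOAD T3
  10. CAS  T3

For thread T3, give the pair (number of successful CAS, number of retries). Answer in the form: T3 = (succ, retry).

T0 LOAD — after: cnt=3, r=3 — load
T2 LOAD — after: cnt=3, r=3 — load
T0 CAS — after: cnt=4, r=3 — ok
T1 LOAD — after: cnt=4, r=4 — load
T3 LOAD — after: cnt=4, r=4 — load
T3 CAS — after: cnt=5, r=4 — ok
T1 CAS — after: cnt=5, r=4 — retry
T2 CAS — after: cnt=5, r=3 — retry
T3 LOAD — after: cnt=5, r=5 — load
T3 CAS — after: cnt=6, r=5 — ok

T3 = (2, 0)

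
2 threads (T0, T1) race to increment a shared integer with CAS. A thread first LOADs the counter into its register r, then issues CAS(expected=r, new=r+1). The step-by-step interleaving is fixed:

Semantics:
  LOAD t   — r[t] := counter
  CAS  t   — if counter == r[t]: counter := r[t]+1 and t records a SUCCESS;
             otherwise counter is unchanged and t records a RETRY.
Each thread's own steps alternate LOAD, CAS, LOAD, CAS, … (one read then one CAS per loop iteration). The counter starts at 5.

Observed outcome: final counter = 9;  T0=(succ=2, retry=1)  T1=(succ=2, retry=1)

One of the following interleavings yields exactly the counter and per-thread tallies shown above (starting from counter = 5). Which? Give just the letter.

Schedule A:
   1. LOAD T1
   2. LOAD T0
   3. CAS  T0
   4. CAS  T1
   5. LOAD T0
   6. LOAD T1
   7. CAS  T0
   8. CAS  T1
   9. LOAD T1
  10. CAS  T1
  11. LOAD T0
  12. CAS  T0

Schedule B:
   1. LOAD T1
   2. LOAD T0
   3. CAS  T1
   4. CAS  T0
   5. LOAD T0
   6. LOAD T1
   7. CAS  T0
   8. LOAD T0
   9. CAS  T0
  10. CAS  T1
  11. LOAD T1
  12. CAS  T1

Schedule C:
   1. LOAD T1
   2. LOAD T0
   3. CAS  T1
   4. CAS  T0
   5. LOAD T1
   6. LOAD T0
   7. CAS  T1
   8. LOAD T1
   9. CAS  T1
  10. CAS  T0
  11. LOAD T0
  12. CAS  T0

B

Simulating candidate B:
[1] T1.load  rd  (counter 5, T1.r 5)
[2] T0.load  rd  (counter 5, T0.r 5)
[3] T1.cas  hit  (counter 6, T1.r 5)
[4] T0.cas  miss  (counter 6, T0.r 5)
[5] T0.load  rd  (counter 6, T0.r 6)
[6] T1.load  rd  (counter 6, T1.r 6)
[7] T0.cas  hit  (counter 7, T0.r 6)
[8] T0.load  rd  (counter 7, T0.r 7)
[9] T0.cas  hit  (counter 8, T0.r 7)
[10] T1.cas  miss  (counter 8, T1.r 6)
[11] T1.load  rd  (counter 8, T1.r 8)
[12] T1.cas  hit  (counter 9, T1.r 8)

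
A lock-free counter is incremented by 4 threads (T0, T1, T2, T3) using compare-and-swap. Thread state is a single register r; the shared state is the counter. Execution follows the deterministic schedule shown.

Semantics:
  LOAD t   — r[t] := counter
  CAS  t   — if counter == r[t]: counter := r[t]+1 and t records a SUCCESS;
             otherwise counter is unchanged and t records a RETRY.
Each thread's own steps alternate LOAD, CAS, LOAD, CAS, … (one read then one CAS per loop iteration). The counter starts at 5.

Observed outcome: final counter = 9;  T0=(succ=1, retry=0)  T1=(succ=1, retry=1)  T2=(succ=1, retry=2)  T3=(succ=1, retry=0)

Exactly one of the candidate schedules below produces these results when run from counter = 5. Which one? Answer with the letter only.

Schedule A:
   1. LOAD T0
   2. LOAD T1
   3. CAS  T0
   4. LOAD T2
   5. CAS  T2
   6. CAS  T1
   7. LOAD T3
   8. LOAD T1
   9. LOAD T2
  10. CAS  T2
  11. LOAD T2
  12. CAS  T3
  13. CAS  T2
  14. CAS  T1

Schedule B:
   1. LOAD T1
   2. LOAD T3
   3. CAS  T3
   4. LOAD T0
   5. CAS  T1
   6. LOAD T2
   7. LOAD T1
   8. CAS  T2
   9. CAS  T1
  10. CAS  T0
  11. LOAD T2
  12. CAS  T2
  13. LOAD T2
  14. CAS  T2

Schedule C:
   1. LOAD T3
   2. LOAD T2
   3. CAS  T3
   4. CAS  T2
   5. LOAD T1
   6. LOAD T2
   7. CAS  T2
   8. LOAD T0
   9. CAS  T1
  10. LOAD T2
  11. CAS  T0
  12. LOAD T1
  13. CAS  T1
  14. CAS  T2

Run C:
[1] T3.load  rd  (counter 5, T3.r 5)
[2] T2.load  rd  (counter 5, T2.r 5)
[3] T3.cas  hit  (counter 6, T3.r 5)
[4] T2.cas  miss  (counter 6, T2.r 5)
[5] T1.load  rd  (counter 6, T1.r 6)
[6] T2.load  rd  (counter 6, T2.r 6)
[7] T2.cas  hit  (counter 7, T2.r 6)
[8] T0.load  rd  (counter 7, T0.r 7)
[9] T1.cas  miss  (counter 7, T1.r 6)
[10] T2.load  rd  (counter 7, T2.r 7)
[11] T0.cas  hit  (counter 8, T0.r 7)
[12] T1.load  rd  (counter 8, T1.r 8)
[13] T1.cas  hit  (counter 9, T1.r 8)
[14] T2.cas  miss  (counter 9, T2.r 7)

C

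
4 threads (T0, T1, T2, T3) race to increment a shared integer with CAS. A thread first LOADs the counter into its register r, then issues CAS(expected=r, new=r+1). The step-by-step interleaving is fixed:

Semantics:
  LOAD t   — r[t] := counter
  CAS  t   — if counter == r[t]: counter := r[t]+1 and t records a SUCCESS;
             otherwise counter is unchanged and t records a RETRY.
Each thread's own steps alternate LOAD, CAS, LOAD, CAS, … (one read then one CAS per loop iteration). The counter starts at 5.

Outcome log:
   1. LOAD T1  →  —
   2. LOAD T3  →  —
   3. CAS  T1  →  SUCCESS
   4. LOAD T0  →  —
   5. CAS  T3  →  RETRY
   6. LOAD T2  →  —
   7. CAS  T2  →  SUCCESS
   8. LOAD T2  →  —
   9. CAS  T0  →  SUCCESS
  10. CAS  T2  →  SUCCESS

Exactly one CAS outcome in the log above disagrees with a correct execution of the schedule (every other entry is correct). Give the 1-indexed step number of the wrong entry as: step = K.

step = 9

Re-executing:
step 1: T1 LOAD ⇒ load; ctr=5 reg=5
step 2: T3 LOAD ⇒ load; ctr=5 reg=5
step 3: T1 CAS ⇒ ok; ctr=6 reg=5
step 4: T0 LOAD ⇒ load; ctr=6 reg=6
step 5: T3 CAS ⇒ retry; ctr=6 reg=5
step 6: T2 LOAD ⇒ load; ctr=6 reg=6
step 7: T2 CAS ⇒ ok; ctr=7 reg=6
step 8: T2 LOAD ⇒ load; ctr=7 reg=7
step 9: T0 CAS ⇒ retry; ctr=7 reg=6
step 10: T2 CAS ⇒ ok; ctr=8 reg=7
Flip is step 9.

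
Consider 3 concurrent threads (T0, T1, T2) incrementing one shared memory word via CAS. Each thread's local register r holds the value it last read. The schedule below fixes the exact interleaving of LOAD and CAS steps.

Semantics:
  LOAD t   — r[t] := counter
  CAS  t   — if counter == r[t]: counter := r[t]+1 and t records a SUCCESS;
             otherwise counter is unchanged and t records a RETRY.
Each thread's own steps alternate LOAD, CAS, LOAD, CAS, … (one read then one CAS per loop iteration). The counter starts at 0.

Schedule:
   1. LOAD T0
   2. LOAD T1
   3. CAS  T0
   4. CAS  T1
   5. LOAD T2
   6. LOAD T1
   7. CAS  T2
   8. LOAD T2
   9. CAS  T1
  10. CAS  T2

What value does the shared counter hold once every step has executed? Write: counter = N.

counter = 3

   1) LOAD T0:  M=0  r_T0=0
   2) LOAD T1:  M=0  r_T1=0
   3) CAS  T0:  M=1  r_T0=0 ✓
   4) CAS  T1:  M=1  r_T1=0 ✗
   5) LOAD T2:  M=1  r_T2=1
   6) LOAD T1:  M=1  r_T1=1
   7) CAS  T2:  M=2  r_T2=1 ✓
   8) LOAD T2:  M=2  r_T2=2
   9) CAS  T1:  M=2  r_T1=1 ✗
  10) CAS  T2:  M=3  r_T2=2 ✓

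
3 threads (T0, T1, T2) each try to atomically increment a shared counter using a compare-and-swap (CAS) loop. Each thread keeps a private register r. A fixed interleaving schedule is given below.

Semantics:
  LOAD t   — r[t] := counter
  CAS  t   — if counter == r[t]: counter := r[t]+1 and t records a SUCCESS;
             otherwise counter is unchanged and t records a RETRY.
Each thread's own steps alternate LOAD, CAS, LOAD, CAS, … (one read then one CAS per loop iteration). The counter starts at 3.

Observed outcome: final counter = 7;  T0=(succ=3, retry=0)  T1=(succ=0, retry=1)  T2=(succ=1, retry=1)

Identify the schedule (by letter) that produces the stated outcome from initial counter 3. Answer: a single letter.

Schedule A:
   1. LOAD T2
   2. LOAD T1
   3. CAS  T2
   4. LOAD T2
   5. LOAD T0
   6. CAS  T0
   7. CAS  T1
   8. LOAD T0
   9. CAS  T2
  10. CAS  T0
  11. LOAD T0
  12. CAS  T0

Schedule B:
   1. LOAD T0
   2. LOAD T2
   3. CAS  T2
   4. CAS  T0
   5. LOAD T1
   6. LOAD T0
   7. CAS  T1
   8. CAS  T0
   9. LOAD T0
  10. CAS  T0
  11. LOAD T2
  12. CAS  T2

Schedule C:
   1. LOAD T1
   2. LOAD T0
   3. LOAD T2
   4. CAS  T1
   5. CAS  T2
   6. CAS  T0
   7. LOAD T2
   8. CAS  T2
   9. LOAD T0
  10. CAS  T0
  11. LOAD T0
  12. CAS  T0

A

Simulating candidate A:
[1] T2.load  rd  (counter 3, T2.r 3)
[2] T1.load  rd  (counter 3, T1.r 3)
[3] T2.cas  hit  (counter 4, T2.r 3)
[4] T2.load  rd  (counter 4, T2.r 4)
[5] T0.load  rd  (counter 4, T0.r 4)
[6] T0.cas  hit  (counter 5, T0.r 4)
[7] T1.cas  miss  (counter 5, T1.r 3)
[8] T0.load  rd  (counter 5, T0.r 5)
[9] T2.cas  miss  (counter 5, T2.r 4)
[10] T0.cas  hit  (counter 6, T0.r 5)
[11] T0.load  rd  (counter 6, T0.r 6)
[12] T0.cas  hit  (counter 7, T0.r 6)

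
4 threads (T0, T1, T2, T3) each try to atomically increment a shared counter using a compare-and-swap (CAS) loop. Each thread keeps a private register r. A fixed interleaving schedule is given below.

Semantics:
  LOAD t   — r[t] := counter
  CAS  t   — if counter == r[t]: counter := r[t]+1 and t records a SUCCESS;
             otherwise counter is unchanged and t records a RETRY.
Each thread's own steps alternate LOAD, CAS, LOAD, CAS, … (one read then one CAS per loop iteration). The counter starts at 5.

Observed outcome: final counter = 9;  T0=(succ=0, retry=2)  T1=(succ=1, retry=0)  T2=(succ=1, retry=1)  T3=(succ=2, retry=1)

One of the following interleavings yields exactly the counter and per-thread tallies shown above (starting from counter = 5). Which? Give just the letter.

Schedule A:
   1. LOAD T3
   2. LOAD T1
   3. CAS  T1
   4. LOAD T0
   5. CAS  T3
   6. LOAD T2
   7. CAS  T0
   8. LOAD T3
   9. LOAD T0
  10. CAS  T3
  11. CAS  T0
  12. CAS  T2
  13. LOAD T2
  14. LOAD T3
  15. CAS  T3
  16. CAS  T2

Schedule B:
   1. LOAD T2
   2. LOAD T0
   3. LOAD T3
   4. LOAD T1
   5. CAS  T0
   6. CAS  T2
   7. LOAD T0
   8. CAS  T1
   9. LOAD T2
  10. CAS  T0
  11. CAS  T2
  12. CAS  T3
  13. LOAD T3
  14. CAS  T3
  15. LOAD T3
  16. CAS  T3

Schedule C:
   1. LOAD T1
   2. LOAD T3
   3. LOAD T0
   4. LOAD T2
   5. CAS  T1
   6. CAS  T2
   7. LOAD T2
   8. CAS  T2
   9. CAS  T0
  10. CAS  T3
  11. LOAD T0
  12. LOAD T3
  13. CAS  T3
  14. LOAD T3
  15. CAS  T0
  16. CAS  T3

C

Simulating candidate C:
#1 T1 reads 5
#2 T3 reads 5
#3 T0 reads 5
#4 T2 reads 5
#5 T1 CAS(5→6) writes; counter now 6
#6 T2 CAS(5→6) fails; counter now 6
#7 T2 reads 6
#8 T2 CAS(6→7) writes; counter now 7
#9 T0 CAS(5→6) fails; counter now 7
#10 T3 CAS(5→6) fails; counter now 7
#11 T0 reads 7
#12 T3 reads 7
#13 T3 CAS(7→8) writes; counter now 8
#14 T3 reads 8
#15 T0 CAS(7→8) fails; counter now 8
#16 T3 CAS(8→9) writes; counter now 9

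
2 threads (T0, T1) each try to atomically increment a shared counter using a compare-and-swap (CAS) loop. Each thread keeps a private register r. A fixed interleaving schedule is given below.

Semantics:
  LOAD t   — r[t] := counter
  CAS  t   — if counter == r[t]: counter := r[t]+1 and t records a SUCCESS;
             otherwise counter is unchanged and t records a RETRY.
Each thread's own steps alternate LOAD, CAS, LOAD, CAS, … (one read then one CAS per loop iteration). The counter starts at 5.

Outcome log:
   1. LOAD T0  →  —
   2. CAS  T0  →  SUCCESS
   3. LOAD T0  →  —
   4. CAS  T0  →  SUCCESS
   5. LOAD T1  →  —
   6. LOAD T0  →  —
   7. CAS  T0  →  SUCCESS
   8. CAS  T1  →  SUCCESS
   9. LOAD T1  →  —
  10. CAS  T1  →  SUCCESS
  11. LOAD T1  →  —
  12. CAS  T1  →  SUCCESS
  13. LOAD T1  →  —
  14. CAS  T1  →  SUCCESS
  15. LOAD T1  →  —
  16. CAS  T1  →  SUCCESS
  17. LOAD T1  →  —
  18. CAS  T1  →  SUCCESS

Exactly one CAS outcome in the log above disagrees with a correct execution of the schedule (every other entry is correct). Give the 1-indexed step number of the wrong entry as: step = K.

Correct run:
1. LOAD T0 → mem=5 r[T0]=5 [LOAD]
2. CAS T0 → mem=6 r[T0]=5 [OK]
3. LOAD T0 → mem=6 r[T0]=6 [LOAD]
4. CAS T0 → mem=7 r[T0]=6 [OK]
5. LOAD T1 → mem=7 r[T1]=7 [LOAD]
6. LOAD T0 → mem=7 r[T0]=7 [LOAD]
7. CAS T0 → mem=8 r[T0]=7 [OK]
8. CAS T1 → mem=8 r[T1]=7 [RETRY]
9. LOAD T1 → mem=8 r[T1]=8 [LOAD]
10. CAS T1 → mem=9 r[T1]=8 [OK]
11. LOAD T1 → mem=9 r[T1]=9 [LOAD]
12. CAS T1 → mem=10 r[T1]=9 [OK]
13. LOAD T1 → mem=10 r[T1]=10 [LOAD]
14. CAS T1 → mem=11 r[T1]=10 [OK]
15. LOAD T1 → mem=11 r[T1]=11 [LOAD]
16. CAS T1 → mem=12 r[T1]=11 [OK]
17. LOAD T1 → mem=12 r[T1]=12 [LOAD]
18. CAS T1 → mem=13 r[T1]=12 [OK]
Mismatch at 8.

step = 8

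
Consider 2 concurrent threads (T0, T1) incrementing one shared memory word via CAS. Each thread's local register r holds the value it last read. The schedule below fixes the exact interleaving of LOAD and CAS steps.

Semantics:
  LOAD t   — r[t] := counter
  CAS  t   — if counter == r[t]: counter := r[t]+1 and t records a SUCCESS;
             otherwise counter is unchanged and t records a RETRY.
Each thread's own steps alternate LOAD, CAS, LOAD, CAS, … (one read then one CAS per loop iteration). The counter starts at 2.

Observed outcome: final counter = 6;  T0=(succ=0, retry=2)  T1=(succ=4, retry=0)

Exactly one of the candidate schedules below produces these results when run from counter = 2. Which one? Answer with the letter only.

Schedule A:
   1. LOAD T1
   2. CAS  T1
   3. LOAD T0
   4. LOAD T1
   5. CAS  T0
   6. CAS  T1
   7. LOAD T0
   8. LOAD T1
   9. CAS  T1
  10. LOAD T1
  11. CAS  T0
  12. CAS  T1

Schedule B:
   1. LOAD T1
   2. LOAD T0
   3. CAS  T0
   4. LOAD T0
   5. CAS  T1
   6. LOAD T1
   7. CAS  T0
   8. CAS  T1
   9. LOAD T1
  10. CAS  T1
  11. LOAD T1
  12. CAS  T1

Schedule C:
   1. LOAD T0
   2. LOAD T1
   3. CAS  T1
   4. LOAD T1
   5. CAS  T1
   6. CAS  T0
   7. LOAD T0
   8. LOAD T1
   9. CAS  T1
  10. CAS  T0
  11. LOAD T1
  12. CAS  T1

C

Simulating candidate C:
1. LOAD T0 → mem=2 r[T0]=2 [LOAD]
2. LOAD T1 → mem=2 r[T1]=2 [LOAD]
3. CAS T1 → mem=3 r[T1]=2 [OK]
4. LOAD T1 → mem=3 r[T1]=3 [LOAD]
5. CAS T1 → mem=4 r[T1]=3 [OK]
6. CAS T0 → mem=4 r[T0]=2 [RETRY]
7. LOAD T0 → mem=4 r[T0]=4 [LOAD]
8. LOAD T1 → mem=4 r[T1]=4 [LOAD]
9. CAS T1 → mem=5 r[T1]=4 [OK]
10. CAS T0 → mem=5 r[T0]=4 [RETRY]
11. LOAD T1 → mem=5 r[T1]=5 [LOAD]
12. CAS T1 → mem=6 r[T1]=5 [OK]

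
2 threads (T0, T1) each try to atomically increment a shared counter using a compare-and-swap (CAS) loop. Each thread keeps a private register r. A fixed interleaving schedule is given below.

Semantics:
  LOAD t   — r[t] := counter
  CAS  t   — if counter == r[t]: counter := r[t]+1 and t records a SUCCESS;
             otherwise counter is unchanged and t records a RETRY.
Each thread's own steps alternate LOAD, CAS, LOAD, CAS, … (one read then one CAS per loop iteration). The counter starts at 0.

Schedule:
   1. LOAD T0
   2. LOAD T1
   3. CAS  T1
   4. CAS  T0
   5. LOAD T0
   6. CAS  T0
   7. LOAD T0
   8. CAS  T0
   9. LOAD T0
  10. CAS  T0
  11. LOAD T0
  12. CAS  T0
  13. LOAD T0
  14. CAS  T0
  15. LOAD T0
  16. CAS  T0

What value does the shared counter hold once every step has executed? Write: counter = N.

step 1: T0 LOAD ⇒ load; ctr=0 reg=0
step 2: T1 LOAD ⇒ load; ctr=0 reg=0
step 3: T1 CAS ⇒ ok; ctr=1 reg=0
step 4: T0 CAS ⇒ retry; ctr=1 reg=0
step 5: T0 LOAD ⇒ load; ctr=1 reg=1
step 6: T0 CAS ⇒ ok; ctr=2 reg=1
step 7: T0 LOAD ⇒ load; ctr=2 reg=2
step 8: T0 CAS ⇒ ok; ctr=3 reg=2
step 9: T0 LOAD ⇒ load; ctr=3 reg=3
step 10: T0 CAS ⇒ ok; ctr=4 reg=3
step 11: T0 LOAD ⇒ load; ctr=4 reg=4
step 12: T0 CAS ⇒ ok; ctr=5 reg=4
step 13: T0 LOAD ⇒ load; ctr=5 reg=5
step 14: T0 CAS ⇒ ok; ctr=6 reg=5
step 15: T0 LOAD ⇒ load; ctr=6 reg=6
step 16: T0 CAS ⇒ ok; ctr=7 reg=6

counter = 7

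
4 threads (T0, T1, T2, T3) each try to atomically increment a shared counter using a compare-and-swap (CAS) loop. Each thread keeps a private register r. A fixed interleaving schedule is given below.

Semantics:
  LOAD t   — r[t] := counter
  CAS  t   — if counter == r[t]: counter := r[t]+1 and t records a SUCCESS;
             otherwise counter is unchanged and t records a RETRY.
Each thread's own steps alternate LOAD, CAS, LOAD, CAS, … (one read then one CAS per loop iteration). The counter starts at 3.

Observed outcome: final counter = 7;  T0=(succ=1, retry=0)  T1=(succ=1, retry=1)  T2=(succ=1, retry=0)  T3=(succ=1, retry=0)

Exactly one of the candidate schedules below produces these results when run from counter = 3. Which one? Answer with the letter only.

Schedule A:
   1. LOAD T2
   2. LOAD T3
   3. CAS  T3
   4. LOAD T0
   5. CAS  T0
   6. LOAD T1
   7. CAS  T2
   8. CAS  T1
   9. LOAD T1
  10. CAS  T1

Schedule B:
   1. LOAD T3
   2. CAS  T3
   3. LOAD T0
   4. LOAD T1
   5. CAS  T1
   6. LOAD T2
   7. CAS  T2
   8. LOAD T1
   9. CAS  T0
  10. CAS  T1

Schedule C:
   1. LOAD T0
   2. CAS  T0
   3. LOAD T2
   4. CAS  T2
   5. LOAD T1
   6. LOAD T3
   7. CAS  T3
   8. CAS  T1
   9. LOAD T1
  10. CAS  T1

Tracing schedule C:
#1 T0 reads 3
#2 T0 CAS(3→4) writes; counter now 4
#3 T2 reads 4
#4 T2 CAS(4→5) writes; counter now 5
#5 T1 reads 5
#6 T3 reads 5
#7 T3 CAS(5→6) writes; counter now 6
#8 T1 CAS(5→6) fails; counter now 6
#9 T1 reads 6
#10 T1 CAS(6→7) writes; counter now 7

C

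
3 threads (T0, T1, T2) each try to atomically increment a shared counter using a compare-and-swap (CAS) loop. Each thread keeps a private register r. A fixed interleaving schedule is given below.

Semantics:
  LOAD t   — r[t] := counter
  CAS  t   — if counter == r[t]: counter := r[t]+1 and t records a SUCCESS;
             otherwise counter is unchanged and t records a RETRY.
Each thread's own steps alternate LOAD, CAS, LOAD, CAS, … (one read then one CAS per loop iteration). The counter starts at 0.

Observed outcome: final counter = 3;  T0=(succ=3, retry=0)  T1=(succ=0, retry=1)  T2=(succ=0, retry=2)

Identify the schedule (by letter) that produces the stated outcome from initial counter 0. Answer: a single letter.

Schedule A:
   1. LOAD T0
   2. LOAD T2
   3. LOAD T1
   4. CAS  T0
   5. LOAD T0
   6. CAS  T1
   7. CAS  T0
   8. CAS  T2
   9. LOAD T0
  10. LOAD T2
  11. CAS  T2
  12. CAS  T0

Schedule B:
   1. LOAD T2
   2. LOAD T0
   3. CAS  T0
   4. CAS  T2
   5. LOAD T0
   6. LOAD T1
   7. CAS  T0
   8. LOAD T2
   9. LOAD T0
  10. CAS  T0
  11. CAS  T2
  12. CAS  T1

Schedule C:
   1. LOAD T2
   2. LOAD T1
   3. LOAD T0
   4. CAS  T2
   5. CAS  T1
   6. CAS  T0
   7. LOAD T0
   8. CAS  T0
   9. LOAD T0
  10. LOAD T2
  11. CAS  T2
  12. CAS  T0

B

Run B:
step 1: T2 LOAD ⇒ load; ctr=0 reg=0
step 2: T0 LOAD ⇒ load; ctr=0 reg=0
step 3: T0 CAS ⇒ ok; ctr=1 reg=0
step 4: T2 CAS ⇒ retry; ctr=1 reg=0
step 5: T0 LOAD ⇒ load; ctr=1 reg=1
step 6: T1 LOAD ⇒ load; ctr=1 reg=1
step 7: T0 CAS ⇒ ok; ctr=2 reg=1
step 8: T2 LOAD ⇒ load; ctr=2 reg=2
step 9: T0 LOAD ⇒ load; ctr=2 reg=2
step 10: T0 CAS ⇒ ok; ctr=3 reg=2
step 11: T2 CAS ⇒ retry; ctr=3 reg=2
step 12: T1 CAS ⇒ retry; ctr=3 reg=1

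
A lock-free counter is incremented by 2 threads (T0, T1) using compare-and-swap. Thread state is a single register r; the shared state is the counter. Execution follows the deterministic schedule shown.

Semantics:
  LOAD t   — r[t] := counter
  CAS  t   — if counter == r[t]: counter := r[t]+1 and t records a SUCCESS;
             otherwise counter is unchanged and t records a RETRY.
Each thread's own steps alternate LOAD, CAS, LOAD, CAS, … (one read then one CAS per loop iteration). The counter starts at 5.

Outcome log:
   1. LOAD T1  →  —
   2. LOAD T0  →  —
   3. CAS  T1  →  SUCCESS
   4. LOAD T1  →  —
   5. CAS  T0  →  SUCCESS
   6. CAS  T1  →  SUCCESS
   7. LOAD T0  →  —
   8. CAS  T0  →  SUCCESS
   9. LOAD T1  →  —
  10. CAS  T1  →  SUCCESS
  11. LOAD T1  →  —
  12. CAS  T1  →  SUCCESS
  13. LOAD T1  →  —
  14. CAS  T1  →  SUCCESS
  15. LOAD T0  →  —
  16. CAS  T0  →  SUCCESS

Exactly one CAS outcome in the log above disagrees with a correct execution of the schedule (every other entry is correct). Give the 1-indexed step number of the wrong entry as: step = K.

Reference trace:
T1 LOAD — after: cnt=5, r=5 — load
T0 LOAD — after: cnt=5, r=5 — load
T1 CAS — after: cnt=6, r=5 — ok
T1 LOAD — after: cnt=6, r=6 — load
T0 CAS — after: cnt=6, r=5 — retry
T1 CAS — after: cnt=7, r=6 — ok
T0 LOAD — after: cnt=7, r=7 — load
T0 CAS — after: cnt=8, r=7 — ok
T1 LOAD — after: cnt=8, r=8 — load
T1 CAS — after: cnt=9, r=8 — ok
T1 LOAD — after: cnt=9, r=9 — load
T1 CAS — after: cnt=10, r=9 — ok
T1 LOAD — after: cnt=10, r=10 — load
T1 CAS — after: cnt=11, r=10 — ok
T0 LOAD — after: cnt=11, r=11 — load
T0 CAS — after: cnt=12, r=11 — ok
Flip is step 5.

step = 5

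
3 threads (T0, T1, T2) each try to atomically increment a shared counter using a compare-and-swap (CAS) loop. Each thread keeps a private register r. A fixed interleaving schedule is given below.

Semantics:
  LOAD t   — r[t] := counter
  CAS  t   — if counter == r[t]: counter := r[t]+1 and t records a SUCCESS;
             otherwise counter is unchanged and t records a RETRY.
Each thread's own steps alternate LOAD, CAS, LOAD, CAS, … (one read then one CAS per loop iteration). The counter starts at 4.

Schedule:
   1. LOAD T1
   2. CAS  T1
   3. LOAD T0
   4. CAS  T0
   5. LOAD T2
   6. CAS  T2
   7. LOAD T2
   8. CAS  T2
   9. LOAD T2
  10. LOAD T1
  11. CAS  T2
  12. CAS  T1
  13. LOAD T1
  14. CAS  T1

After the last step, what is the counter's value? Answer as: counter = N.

counter = 10

   1) LOAD T1:  M=4  r_T1=4
   2) CAS  T1:  M=5  r_T1=4 ✓
   3) LOAD T0:  M=5  r_T0=5
   4) CAS  T0:  M=6  r_T0=5 ✓
   5) LOAD T2:  M=6  r_T2=6
   6) CAS  T2:  M=7  r_T2=6 ✓
   7) LOAD T2:  M=7  r_T2=7
   8) CAS  T2:  M=8  r_T2=7 ✓
   9) LOAD T2:  M=8  r_T2=8
  10) LOAD T1:  M=8  r_T1=8
  11) CAS  T2:  M=9  r_T2=8 ✓
  12) CAS  T1:  M=9  r_T1=8 ✗
  13) LOAD T1:  M=9  r_T1=9
  14) CAS  T1:  M=10  r_T1=9 ✓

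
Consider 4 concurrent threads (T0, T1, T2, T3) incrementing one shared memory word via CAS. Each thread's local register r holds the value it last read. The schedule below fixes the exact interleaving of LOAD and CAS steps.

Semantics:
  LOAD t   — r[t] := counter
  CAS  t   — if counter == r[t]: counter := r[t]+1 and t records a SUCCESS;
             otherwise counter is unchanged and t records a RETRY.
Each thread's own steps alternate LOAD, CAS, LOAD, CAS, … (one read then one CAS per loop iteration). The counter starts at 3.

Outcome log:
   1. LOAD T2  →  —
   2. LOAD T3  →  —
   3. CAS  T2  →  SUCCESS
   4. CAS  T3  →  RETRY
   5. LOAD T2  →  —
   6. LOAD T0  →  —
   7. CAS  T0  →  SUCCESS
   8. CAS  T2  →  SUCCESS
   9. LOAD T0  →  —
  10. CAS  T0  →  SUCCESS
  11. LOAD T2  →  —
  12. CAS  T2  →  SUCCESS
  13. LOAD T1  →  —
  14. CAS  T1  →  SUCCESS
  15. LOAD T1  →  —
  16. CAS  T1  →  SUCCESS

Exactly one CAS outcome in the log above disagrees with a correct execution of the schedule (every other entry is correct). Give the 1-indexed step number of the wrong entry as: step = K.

Reference trace:
T2 LOAD — after: cnt=3, r=3 — load
T3 LOAD — after: cnt=3, r=3 — load
T2 CAS — after: cnt=4, r=3 — ok
T3 CAS — after: cnt=4, r=3 — retry
T2 LOAD — after: cnt=4, r=4 — load
T0 LOAD — after: cnt=4, r=4 — load
T0 CAS — after: cnt=5, r=4 — ok
T2 CAS — after: cnt=5, r=4 — retry
T0 LOAD — after: cnt=5, r=5 — load
T0 CAS — after: cnt=6, r=5 — ok
T2 LOAD — after: cnt=6, r=6 — load
T2 CAS — after: cnt=7, r=6 — ok
T1 LOAD — after: cnt=7, r=7 — load
T1 CAS — after: cnt=8, r=7 — ok
T1 LOAD — after: cnt=8, r=8 — load
T1 CAS — after: cnt=9, r=8 — ok
Flip is step 8.

step = 8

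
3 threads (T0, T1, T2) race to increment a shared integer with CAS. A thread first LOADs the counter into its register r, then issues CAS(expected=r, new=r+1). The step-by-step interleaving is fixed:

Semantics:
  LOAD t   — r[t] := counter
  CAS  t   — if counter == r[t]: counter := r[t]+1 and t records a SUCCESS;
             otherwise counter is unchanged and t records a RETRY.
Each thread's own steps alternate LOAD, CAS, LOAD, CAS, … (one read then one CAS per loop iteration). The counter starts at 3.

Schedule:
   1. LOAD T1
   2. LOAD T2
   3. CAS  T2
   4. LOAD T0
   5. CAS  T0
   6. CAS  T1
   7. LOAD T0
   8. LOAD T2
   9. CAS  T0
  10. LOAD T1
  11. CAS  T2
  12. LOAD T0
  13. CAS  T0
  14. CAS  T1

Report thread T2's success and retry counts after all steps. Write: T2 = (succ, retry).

T2 = (1, 1)

[1] T1.load  rd  (counter 3, T1.r 3)
[2] T2.load  rd  (counter 3, T2.r 3)
[3] T2.cas  hit  (counter 4, T2.r 3)
[4] T0.load  rd  (counter 4, T0.r 4)
[5] T0.cas  hit  (counter 5, T0.r 4)
[6] T1.cas  miss  (counter 5, T1.r 3)
[7] T0.load  rd  (counter 5, T0.r 5)
[8] T2.load  rd  (counter 5, T2.r 5)
[9] T0.cas  hit  (counter 6, T0.r 5)
[10] T1.load  rd  (counter 6, T1.r 6)
[11] T2.cas  miss  (counter 6, T2.r 5)
[12] T0.load  rd  (counter 6, T0.r 6)
[13] T0.cas  hit  (counter 7, T0.r 6)
[14] T1.cas  miss  (counter 7, T1.r 6)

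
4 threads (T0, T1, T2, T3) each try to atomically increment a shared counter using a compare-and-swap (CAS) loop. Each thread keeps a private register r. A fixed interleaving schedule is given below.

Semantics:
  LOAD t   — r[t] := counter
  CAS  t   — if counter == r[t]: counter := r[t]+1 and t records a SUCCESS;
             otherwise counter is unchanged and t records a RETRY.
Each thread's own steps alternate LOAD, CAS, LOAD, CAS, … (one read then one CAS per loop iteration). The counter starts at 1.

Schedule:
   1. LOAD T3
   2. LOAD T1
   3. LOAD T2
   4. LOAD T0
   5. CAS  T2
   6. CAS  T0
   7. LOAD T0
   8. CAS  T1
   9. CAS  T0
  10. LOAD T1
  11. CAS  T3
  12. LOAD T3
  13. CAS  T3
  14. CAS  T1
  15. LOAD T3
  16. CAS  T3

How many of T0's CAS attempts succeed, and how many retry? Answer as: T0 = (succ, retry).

T0 = (1, 1)

#1 T3 reads 1
#2 T1 reads 1
#3 T2 reads 1
#4 T0 reads 1
#5 T2 CAS(1→2) writes; counter now 2
#6 T0 CAS(1→2) fails; counter now 2
#7 T0 reads 2
#8 T1 CAS(1→2) fails; counter now 2
#9 T0 CAS(2→3) writes; counter now 3
#10 T1 reads 3
#11 T3 CAS(1→2) fails; counter now 3
#12 T3 reads 3
#13 T3 CAS(3→4) writes; counter now 4
#14 T1 CAS(3→4) fails; counter now 4
#15 T3 reads 4
#16 T3 CAS(4→5) writes; counter now 5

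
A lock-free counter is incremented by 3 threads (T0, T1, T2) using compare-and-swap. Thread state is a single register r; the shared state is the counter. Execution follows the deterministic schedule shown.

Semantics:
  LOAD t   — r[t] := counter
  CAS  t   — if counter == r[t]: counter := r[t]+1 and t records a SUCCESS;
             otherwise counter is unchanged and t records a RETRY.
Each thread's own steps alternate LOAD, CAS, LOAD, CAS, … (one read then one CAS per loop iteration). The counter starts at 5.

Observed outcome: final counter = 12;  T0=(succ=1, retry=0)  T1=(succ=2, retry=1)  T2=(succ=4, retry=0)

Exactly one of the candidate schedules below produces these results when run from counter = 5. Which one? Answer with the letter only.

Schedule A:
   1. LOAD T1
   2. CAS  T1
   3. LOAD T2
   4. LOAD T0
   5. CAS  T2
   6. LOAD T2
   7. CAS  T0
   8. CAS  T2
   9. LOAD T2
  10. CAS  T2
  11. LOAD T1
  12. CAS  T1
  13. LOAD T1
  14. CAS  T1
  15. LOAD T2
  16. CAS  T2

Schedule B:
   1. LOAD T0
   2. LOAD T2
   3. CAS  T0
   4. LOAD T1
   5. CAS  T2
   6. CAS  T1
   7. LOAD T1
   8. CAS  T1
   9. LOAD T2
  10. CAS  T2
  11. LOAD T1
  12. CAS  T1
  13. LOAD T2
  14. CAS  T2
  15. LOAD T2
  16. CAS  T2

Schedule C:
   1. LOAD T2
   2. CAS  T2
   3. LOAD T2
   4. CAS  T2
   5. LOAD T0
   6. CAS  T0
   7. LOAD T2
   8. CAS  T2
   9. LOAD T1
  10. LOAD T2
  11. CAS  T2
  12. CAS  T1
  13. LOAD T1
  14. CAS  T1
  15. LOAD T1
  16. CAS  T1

C

Simulating candidate C:
#1 T2 reads 5
#2 T2 CAS(5→6) writes; counter now 6
#3 T2 reads 6
#4 T2 CAS(6→7) writes; counter now 7
#5 T0 reads 7
#6 T0 CAS(7→8) writes; counter now 8
#7 T2 reads 8
#8 T2 CAS(8→9) writes; counter now 9
#9 T1 reads 9
#10 T2 reads 9
#11 T2 CAS(9→10) writes; counter now 10
#12 T1 CAS(9→10) fails; counter now 10
#13 T1 reads 10
#14 T1 CAS(10→11) writes; counter now 11
#15 T1 reads 11
#16 T1 CAS(11→12) writes; counter now 12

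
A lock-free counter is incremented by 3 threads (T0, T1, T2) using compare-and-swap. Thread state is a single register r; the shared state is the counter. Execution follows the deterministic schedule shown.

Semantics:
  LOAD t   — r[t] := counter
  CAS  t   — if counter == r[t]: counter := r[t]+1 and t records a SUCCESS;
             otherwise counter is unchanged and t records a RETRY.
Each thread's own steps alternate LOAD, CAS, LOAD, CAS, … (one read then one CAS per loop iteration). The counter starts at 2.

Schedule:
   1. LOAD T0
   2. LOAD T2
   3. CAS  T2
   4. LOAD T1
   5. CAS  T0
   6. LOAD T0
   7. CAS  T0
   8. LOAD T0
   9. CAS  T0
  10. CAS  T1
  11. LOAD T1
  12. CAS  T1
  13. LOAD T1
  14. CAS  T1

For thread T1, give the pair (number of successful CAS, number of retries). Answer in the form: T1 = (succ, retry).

T1 = (2, 1)

step 1: T0 LOAD ⇒ load; ctr=2 reg=2
step 2: T2 LOAD ⇒ load; ctr=2 reg=2
step 3: T2 CAS ⇒ ok; ctr=3 reg=2
step 4: T1 LOAD ⇒ load; ctr=3 reg=3
step 5: T0 CAS ⇒ retry; ctr=3 reg=2
step 6: T0 LOAD ⇒ load; ctr=3 reg=3
step 7: T0 CAS ⇒ ok; ctr=4 reg=3
step 8: T0 LOAD ⇒ load; ctr=4 reg=4
step 9: T0 CAS ⇒ ok; ctr=5 reg=4
step 10: T1 CAS ⇒ retry; ctr=5 reg=3
step 11: T1 LOAD ⇒ load; ctr=5 reg=5
step 12: T1 CAS ⇒ ok; ctr=6 reg=5
step 13: T1 LOAD ⇒ load; ctr=6 reg=6
step 14: T1 CAS ⇒ ok; ctr=7 reg=6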